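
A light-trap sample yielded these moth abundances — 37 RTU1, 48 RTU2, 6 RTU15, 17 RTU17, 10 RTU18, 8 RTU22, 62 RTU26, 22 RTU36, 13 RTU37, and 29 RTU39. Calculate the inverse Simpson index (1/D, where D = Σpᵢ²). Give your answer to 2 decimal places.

Total N = 37+48+6+17+10+8+62+22+13+29 = 252, so the proportions are 0.146825, 0.190476, 0.02381, 0.06746, 0.039683, 0.031746, 0.246032, 0.087302, 0.051587, 0.115079 (working shown to 6 dp, full precision carried).
D = 0.146825² + 0.190476² + 0.02381² + 0.06746² + 0.039683² + 0.031746² + 0.246032² + 0.087302² + 0.051587² + 0.115079² = 0.021558 + 0.036281 + 0.000567 + 0.004551 + 0.001575 + 0.001008 + 0.060532 + 0.007622 + 0.002661 + 0.013243 = 0.149597.
So 1/D = 6.6846, i.e. 6.68 to 2 decimal places.

6.68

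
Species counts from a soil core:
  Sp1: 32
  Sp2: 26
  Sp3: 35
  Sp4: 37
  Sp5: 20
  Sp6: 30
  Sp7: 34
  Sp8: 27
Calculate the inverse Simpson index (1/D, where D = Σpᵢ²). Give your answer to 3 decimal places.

Total N = 32+26+35+37+20+30+34+27 = 241, so the proportions are 0.1327801, 0.1078838, 0.1452282, 0.153527, 0.0829876, 0.1244813, 0.1410788, 0.1120332 (working shown to 7 dp, full precision carried).
D = 0.1327801² + 0.1078838² + 0.1452282² + 0.153527² + 0.0829876² + 0.1244813² + 0.1410788² + 0.1120332² = 0.0176306 + 0.0116389 + 0.0210912 + 0.0235705 + 0.0068869 + 0.0154956 + 0.0199032 + 0.0125514 = 0.1287684.
So 1/D = 7.76588, i.e. 7.766 to 3 decimal places.

7.766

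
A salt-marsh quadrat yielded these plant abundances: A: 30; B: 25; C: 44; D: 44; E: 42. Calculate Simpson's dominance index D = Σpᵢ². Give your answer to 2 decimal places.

Total N = 30+25+44+44+42 = 185, so the proportions are 0.1622, 0.1351, 0.2378, 0.2378, 0.227 (working shown to 4 dp, full precision carried).
D = 0.1622² + 0.1351² + 0.2378² + 0.2378² + 0.227² = 0.0263 + 0.0183 + 0.0566 + 0.0566 + 0.0515 = 0.2092.
To 2 decimal places, D = 0.21.

0.21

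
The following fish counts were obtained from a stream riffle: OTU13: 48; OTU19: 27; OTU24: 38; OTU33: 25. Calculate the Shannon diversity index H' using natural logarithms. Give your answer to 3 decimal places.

1.351

Total N = 48+27+38+25 = 138, so the proportions are 0.34783, 0.19565, 0.27536, 0.18116 (working shown to 5 dp, full precision carried).
Each pᵢ ln pᵢ term: 0.34783×(-1.05605)=-0.36732, 0.19565×(-1.63142)=-0.31919, 0.27536×(-1.28967)=-0.35513, 0.18116×(-1.70838)=-0.30949.
Sum = -1.35113, so H' = 1.351.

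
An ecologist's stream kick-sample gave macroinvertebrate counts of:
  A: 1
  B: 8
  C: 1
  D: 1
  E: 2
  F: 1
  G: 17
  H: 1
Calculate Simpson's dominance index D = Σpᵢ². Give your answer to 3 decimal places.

0.354

Total N = 1+8+1+1+2+1+17+1 = 32, so the proportions are 0.03125, 0.25, 0.03125, 0.03125, 0.0625, 0.03125, 0.53125, 0.03125 (working shown to 5 dp, full precision carried).
D = 0.03125² + 0.25² + 0.03125² + 0.03125² + 0.0625² + 0.03125² + 0.53125² + 0.03125² = 0.00098 + 0.06250 + 0.00098 + 0.00098 + 0.00391 + 0.00098 + 0.28223 + 0.00098 = 0.35352.
To 3 decimal places, D = 0.354.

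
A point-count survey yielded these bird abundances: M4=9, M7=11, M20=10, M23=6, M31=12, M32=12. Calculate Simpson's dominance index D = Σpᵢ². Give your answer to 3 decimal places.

Total N = 9+11+10+6+12+12 = 60, so the proportions are 0.15, 0.18333, 0.16667, 0.1, 0.2, 0.2 (working shown to 5 dp, full precision carried).
D = 0.15² + 0.18333² + 0.16667² + 0.1² + 0.2² + 0.2² = 0.02250 + 0.03361 + 0.02778 + 0.01000 + 0.04000 + 0.04000 = 0.17389.
To 3 decimal places, D = 0.174.

0.174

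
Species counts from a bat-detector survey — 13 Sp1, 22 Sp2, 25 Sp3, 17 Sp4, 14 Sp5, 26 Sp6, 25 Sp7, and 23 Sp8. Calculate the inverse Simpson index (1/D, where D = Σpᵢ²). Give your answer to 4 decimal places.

7.5772

Total N = 13+22+25+17+14+26+25+23 = 165, so the proportions are 0.07878788, 0.13333333, 0.15151515, 0.1030303, 0.08484848, 0.15757576, 0.15151515, 0.13939394 (working shown to 8 dp, full precision carried).
D = 0.07878788² + 0.13333333² + 0.15151515² + 0.1030303² + 0.08484848² + 0.15757576² + 0.15151515² + 0.13939394² = 0.00620753 + 0.01777778 + 0.02295684 + 0.01061524 + 0.00719927 + 0.02483012 + 0.02295684 + 0.01943067 = 0.13197429.
So 1/D = 7.577234, i.e. 7.5772 to 4 decimal places.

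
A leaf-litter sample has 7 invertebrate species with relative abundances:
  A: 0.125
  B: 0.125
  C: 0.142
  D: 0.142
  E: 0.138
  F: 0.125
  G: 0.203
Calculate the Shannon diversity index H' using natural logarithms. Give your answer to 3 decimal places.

Each pᵢ ln pᵢ term (working shown to 5 dp, full precision carried): 0.125×(-2.07944)=-0.25993, 0.125×(-2.07944)=-0.25993, 0.142×(-1.95193)=-0.27717, 0.142×(-1.95193)=-0.27717, 0.138×(-1.98050)=-0.27331, 0.125×(-2.07944)=-0.25993, 0.203×(-1.59455)=-0.32369.
Sum = -1.93114, so H' = 1.931.

1.931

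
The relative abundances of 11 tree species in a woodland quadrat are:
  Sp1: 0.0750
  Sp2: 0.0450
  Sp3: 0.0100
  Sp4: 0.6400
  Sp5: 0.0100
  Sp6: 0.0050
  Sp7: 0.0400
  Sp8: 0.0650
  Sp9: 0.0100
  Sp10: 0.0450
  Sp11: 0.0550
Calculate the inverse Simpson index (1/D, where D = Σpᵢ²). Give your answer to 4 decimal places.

2.3340

D = 0.075² + 0.045² + 0.01² + 0.64² + 0.01² + 0.005² + 0.04² + 0.065² + 0.01² + 0.045² + 0.055² = 0.0056250 + 0.0020250 + 0.0001000 + 0.4096000 + 0.0001000 + 0.0000250 + 0.0016000 + 0.0042250 + 0.0001000 + 0.0020250 + 0.0030250 = 0.4284500 (working shown to 7 dp, full precision carried).
So 1/D = 2.333995, i.e. 2.3340 to 4 decimal places.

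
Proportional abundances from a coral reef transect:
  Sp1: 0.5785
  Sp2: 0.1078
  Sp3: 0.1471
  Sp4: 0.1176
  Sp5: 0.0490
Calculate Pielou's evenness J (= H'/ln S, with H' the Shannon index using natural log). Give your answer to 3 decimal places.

H' = −Σ pᵢ ln pᵢ = −((-0.31662) + (-0.24012) + (-0.28194) + (-0.25172) + (-0.14778)) = 1.23818 (working shown to 5 dp, full precision carried).
With S = 5 species, ln S = 1.60944, so J = 1.23818/1.60944 = 0.76933, i.e. 0.769 to 3 decimal places.

0.769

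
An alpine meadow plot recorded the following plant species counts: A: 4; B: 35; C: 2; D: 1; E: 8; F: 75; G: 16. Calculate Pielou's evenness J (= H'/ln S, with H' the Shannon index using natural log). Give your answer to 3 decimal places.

Total N = 4+35+2+1+8+75+16 = 141, so the proportions are 0.02837, 0.24823, 0.01418, 0.00709, 0.05674, 0.53191, 0.11348 (working shown to 5 dp, full precision carried).
H' = −Σ pᵢ ln pᵢ = −((-0.10106) + (-0.34588) + (-0.06036) + (-0.03510) + (-0.16280) + (-0.33578) + (-0.24694)) = 1.28793.
With S = 7 species, ln S = 1.94591, so J = 1.28793/1.94591 = 0.66186, i.e. 0.662 to 3 decimal places.

0.662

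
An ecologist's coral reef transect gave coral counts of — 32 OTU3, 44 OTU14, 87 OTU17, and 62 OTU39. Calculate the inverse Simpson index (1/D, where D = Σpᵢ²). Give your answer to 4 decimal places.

Total N = 32+44+87+62 = 225, so the proportions are 0.14222222, 0.19555556, 0.38666667, 0.27555556 (working shown to 8 dp, full precision carried).
D = 0.14222222² + 0.19555556² + 0.38666667² + 0.27555556² = 0.02022716 + 0.03824198 + 0.14951111 + 0.07593086 = 0.28391111.
So 1/D = 3.522229, i.e. 3.5222 to 4 decimal places.

3.5222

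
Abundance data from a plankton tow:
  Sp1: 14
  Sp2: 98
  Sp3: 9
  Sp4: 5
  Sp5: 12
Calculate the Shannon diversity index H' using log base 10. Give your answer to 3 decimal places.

0.428

Total N = 14+98+9+5+12 = 138, so the proportions are 0.10145, 0.71014, 0.06522, 0.03623, 0.08696 (working shown to 5 dp, full precision carried).
Each pᵢ log₁₀ pᵢ term: 0.10145×(-0.99375)=-0.10082, 0.71014×(-0.14865)=-0.10557, 0.06522×(-1.18564)=-0.07732, 0.03623×(-1.44091)=-0.05221, 0.08696×(-1.06070)=-0.09223.
Sum = -0.42815, so H' = 0.428.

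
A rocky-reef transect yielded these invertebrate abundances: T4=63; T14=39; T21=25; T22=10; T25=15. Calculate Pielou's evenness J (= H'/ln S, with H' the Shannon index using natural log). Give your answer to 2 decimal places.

Total N = 63+39+25+10+15 = 152, so the proportions are 0.4145, 0.2566, 0.1645, 0.0658, 0.0987 (working shown to 4 dp, full precision carried).
H' = −Σ pᵢ ln pᵢ = −((-0.3650) + (-0.3490) + (-0.2969) + (-0.1790) + (-0.2285)) = 1.4185.
With S = 5 species, ln S = 1.6094, so J = 1.4185/1.6094 = 0.8814, i.e. 0.88 to 2 decimal places.

0.88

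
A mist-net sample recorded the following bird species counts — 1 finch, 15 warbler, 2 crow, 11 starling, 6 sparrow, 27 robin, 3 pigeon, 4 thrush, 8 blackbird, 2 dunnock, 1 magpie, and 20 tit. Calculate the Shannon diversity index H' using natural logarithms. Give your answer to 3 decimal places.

Total N = 1+15+2+11+6+27+3+4+8+2+1+20 = 100, so the proportions are 0.01, 0.15, 0.02, 0.11, 0.06, 0.27, 0.03, 0.04, 0.08, 0.02, 0.01, 0.2 (working shown to 5 dp, full precision carried).
Each pᵢ ln pᵢ term: 0.01×(-4.60517)=-0.04605, 0.15×(-1.89712)=-0.28457, 0.02×(-3.91202)=-0.07824, 0.11×(-2.20727)=-0.24280, 0.06×(-2.81341)=-0.16880, 0.27×(-1.30933)=-0.35352, 0.03×(-3.50656)=-0.10520, 0.04×(-3.21888)=-0.12876, 0.08×(-2.52573)=-0.20206, 0.02×(-3.91202)=-0.07824, 0.01×(-4.60517)=-0.04605, 0.2×(-1.60944)=-0.32189.
Sum = -2.05617, so H' = 2.056.

2.056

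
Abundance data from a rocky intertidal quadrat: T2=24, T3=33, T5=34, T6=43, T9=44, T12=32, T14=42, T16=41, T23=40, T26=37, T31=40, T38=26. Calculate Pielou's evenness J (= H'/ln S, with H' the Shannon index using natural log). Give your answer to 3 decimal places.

Total N = 24+33+34+43+44+32+42+41+40+37+40+26 = 436, so the proportions are 0.05505, 0.07569, 0.07798, 0.09862, 0.10092, 0.07339, 0.09633, 0.09404, 0.09174, 0.08486, 0.09174, 0.05963 (working shown to 5 dp, full precision carried).
H' = −Σ pᵢ ln pᵢ = −((-0.15961) + (-0.19536) + (-0.19895) + (-0.22846) + (-0.23145) + (-0.19170) + (-0.22541) + (-0.22231) + (-0.21915) + (-0.20933) + (-0.21915) + (-0.16814)) = 2.46902.
With S = 12 species, ln S = 2.48491, so J = 2.46902/2.48491 = 0.99361, i.e. 0.994 to 3 decimal places.

0.994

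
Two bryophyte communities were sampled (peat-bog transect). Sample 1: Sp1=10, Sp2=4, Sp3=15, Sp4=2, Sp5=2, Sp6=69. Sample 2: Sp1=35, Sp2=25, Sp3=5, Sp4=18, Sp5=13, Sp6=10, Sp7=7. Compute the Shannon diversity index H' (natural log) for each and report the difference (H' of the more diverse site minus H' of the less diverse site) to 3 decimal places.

0.708

Sample 1: N=102, proportions 0.09804, 0.03922, 0.14706, 0.01961, 0.01961, 0.67647, giving H' = 1.05519 (working shown to 5 dp, full precision carried).
Sample 2: N=113, proportions 0.30973, 0.22124, 0.04425, 0.15929, 0.11504, 0.0885, 0.06195, giving H' = 1.76301.
Difference = |1.05519 − 1.76301| = 0.70782, i.e. 0.708 to 3 decimal places.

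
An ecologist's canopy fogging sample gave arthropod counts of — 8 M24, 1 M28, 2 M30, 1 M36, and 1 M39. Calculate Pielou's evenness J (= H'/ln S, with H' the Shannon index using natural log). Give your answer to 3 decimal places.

Total N = 8+1+2+1+1 = 13, so the proportions are 0.61538, 0.07692, 0.15385, 0.07692, 0.07692 (working shown to 5 dp, full precision carried).
H' = −Σ pᵢ ln pᵢ = −((-0.29877) + (-0.19730) + (-0.28797) + (-0.19730) + (-0.19730)) = 1.17865.
With S = 5 species, ln S = 1.60944, so J = 1.17865/1.60944 = 0.73234, i.e. 0.732 to 3 decimal places.

0.732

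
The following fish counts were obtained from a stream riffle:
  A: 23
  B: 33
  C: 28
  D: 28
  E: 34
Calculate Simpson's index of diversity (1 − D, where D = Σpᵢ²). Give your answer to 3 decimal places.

Total N = 23+33+28+28+34 = 146, so the proportions are 0.15753, 0.22603, 0.19178, 0.19178, 0.23288 (working shown to 5 dp, full precision carried).
D = 0.15753² + 0.22603² + 0.19178² + 0.19178² + 0.23288² = 0.02482 + 0.05109 + 0.03678 + 0.03678 + 0.05423 = 0.20370.
So 1 − D = 0.79630, i.e. 0.796 to 3 decimal places.

0.796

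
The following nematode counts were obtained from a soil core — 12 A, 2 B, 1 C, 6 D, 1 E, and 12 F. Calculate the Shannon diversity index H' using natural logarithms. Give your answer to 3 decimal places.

Total N = 12+2+1+6+1+12 = 34, so the proportions are 0.35294, 0.05882, 0.02941, 0.17647, 0.02941, 0.35294 (working shown to 5 dp, full precision carried).
Each pᵢ ln pᵢ term: 0.35294×(-1.04145)=-0.36757, 0.05882×(-2.83321)=-0.16666, 0.02941×(-3.52636)=-0.10372, 0.17647×(-1.73460)=-0.30611, 0.02941×(-3.52636)=-0.10372, 0.35294×(-1.04145)=-0.36757.
Sum = -1.41534, so H' = 1.415.

1.415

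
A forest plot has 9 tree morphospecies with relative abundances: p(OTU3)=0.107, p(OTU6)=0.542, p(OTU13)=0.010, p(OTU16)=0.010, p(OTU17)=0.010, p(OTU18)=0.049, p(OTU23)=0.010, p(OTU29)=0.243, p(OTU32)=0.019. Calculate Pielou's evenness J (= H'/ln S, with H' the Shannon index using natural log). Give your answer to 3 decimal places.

H' = −Σ pᵢ ln pᵢ = −((-0.23914) + (-0.33197) + (-0.04605) + (-0.04605) + (-0.04605) + (-0.14778) + (-0.04605) + (-0.34377) + (-0.07530)) = 1.32217 (working shown to 5 dp, full precision carried).
With S = 9 species, ln S = 2.19722, so J = 1.32217/2.19722 = 0.60174, i.e. 0.602 to 3 decimal places.

0.602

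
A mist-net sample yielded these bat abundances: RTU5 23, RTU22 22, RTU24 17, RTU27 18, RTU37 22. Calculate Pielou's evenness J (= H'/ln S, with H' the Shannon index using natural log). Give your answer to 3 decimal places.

Total N = 23+22+17+18+22 = 102, so the proportions are 0.22549, 0.21569, 0.16667, 0.17647, 0.21569 (working shown to 5 dp, full precision carried).
H' = −Σ pᵢ ln pᵢ = −((-0.33586) + (-0.33085) + (-0.29863) + (-0.30611) + (-0.33085)) = 1.60229.
With S = 5 species, ln S = 1.60944, so J = 1.60229/1.60944 = 0.99556, i.e. 0.996 to 3 decimal places.

0.996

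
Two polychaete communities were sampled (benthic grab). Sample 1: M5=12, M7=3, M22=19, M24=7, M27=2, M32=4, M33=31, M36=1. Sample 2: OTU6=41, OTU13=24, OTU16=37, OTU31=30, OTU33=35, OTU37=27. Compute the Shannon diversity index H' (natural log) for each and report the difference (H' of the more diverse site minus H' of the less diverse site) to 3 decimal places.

Sample 1: N=79, proportions 0.1519, 0.03797, 0.24051, 0.08861, 0.02532, 0.05063, 0.39241, 0.01266, giving H' = 1.63444 (working shown to 5 dp, full precision carried).
Sample 2: N=194, proportions 0.21134, 0.12371, 0.19072, 0.15464, 0.18041, 0.13918, giving H' = 1.77510.
Difference = |1.63444 − 1.77510| = 0.14066, i.e. 0.141 to 3 decimal places.

0.141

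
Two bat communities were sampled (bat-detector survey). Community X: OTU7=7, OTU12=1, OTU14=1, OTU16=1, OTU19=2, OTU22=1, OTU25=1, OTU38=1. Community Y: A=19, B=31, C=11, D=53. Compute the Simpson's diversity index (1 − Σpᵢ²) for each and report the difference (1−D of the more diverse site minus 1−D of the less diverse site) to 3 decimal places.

Community X: N=15, proportions 0.46667, 0.06667, 0.06667, 0.06667, 0.13333, 0.06667, 0.06667, 0.06667, giving 1−D = 0.73778 (working shown to 5 dp, full precision carried).
Community Y: N=114, proportions 0.16667, 0.27193, 0.09649, 0.46491, giving 1−D = 0.67282.
Difference = |0.73778 − 0.67282| = 0.06496, i.e. 0.065 to 3 decimal places.

0.065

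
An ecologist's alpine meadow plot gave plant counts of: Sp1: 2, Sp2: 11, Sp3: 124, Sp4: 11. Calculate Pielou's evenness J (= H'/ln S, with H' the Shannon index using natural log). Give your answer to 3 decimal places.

Total N = 2+11+124+11 = 148, so the proportions are 0.01351, 0.07432, 0.83784, 0.07432 (working shown to 5 dp, full precision carried).
H' = −Σ pᵢ ln pᵢ = −((-0.05816) + (-0.19319) + (-0.14824) + (-0.19319)) = 0.59279.
With S = 4 species, ln S = 1.38629, so J = 0.59279/1.38629 = 0.42761, i.e. 0.428 to 3 decimal places.

0.428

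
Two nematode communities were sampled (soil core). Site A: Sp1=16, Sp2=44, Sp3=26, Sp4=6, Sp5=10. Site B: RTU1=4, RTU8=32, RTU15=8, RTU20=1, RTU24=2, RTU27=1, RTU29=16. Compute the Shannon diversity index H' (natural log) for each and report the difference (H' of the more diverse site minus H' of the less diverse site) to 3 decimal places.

0.031

Site A: N=102, proportions 0.15686, 0.43137, 0.2549, 0.05882, 0.09804, giving H' = 1.39602 (working shown to 5 dp, full precision carried).
Site B: N=64, proportions 0.0625, 0.5, 0.125, 0.01562, 0.03125, 0.01562, 0.25, giving H' = 1.36463.
Difference = |1.39602 − 1.36463| = 0.03139, i.e. 0.031 to 3 decimal places.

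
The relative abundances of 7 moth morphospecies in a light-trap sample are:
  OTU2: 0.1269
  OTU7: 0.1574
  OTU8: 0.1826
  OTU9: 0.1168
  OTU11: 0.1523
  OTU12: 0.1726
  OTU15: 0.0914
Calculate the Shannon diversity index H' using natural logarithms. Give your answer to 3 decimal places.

Each pᵢ ln pᵢ term (working shown to 5 dp, full precision carried): 0.1269×(-2.06436)=-0.26197, 0.1574×(-1.84896)=-0.29103, 0.1826×(-1.70046)=-0.31050, 0.1168×(-2.14729)=-0.25080, 0.1523×(-1.88190)=-0.28661, 0.1726×(-1.75678)=-0.30322, 0.0914×(-2.39251)=-0.21868.
Sum = -1.92281, so H' = 1.923.

1.923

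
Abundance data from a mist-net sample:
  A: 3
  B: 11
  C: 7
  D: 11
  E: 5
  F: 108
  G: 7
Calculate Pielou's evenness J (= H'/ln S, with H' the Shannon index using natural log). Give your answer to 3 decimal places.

Total N = 3+11+7+11+5+108+7 = 152, so the proportions are 0.01974, 0.07237, 0.04605, 0.07237, 0.03289, 0.71053, 0.04605 (working shown to 5 dp, full precision carried).
H' = −Σ pᵢ ln pᵢ = −((-0.07747) + (-0.19004) + (-0.14175) + (-0.19004) + (-0.11232) + (-0.24282) + (-0.14175)) = 1.09619.
With S = 7 species, ln S = 1.94591, so J = 1.09619/1.94591 = 0.56333, i.e. 0.563 to 3 decimal places.

0.563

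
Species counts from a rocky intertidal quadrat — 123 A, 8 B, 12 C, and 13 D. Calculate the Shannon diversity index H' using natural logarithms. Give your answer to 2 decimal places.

0.74

Total N = 123+8+12+13 = 156, so the proportions are 0.7885, 0.0513, 0.0769, 0.0833 (working shown to 4 dp, full precision carried).
Each pᵢ ln pᵢ term: 0.7885×(-0.2377)=-0.1874, 0.0513×(-2.9704)=-0.1523, 0.0769×(-2.5649)=-0.1973, 0.0833×(-2.4849)=-0.2071.
Sum = -0.7441, so H' = 0.74.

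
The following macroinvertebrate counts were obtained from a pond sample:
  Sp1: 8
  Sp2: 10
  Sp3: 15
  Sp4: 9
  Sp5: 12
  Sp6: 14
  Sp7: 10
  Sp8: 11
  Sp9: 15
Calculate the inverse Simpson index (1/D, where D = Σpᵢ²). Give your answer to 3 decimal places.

8.611

Total N = 8+10+15+9+12+14+10+11+15 = 104, so the proportions are 0.0769231, 0.0961538, 0.1442308, 0.0865385, 0.1153846, 0.1346154, 0.0961538, 0.1057692, 0.1442308 (working shown to 7 dp, full precision carried).
D = 0.0769231² + 0.0961538² + 0.1442308² + 0.0865385² + 0.1153846² + 0.1346154² + 0.0961538² + 0.1057692² + 0.1442308² = 0.0059172 + 0.0092456 + 0.0208025 + 0.0074889 + 0.0133136 + 0.0181213 + 0.0092456 + 0.0111871 + 0.0208025 = 0.1161243.
So 1/D = 8.61146, i.e. 8.611 to 3 decimal places.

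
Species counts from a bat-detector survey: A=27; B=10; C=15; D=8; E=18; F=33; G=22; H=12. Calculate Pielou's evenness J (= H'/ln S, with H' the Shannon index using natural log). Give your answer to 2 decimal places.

Total N = 27+10+15+8+18+33+22+12 = 145, so the proportions are 0.1862, 0.069, 0.1034, 0.0552, 0.1241, 0.2276, 0.1517, 0.0828 (working shown to 4 dp, full precision carried).
H' = −Σ pᵢ ln pᵢ = −((-0.3130) + (-0.1844) + (-0.2347) + (-0.1599) + (-0.2590) + (-0.3369) + (-0.2861) + (-0.2062)) = 1.9802.
With S = 8 species, ln S = 2.0794, so J = 1.9802/2.0794 = 0.9523, i.e. 0.95 to 2 decimal places.

0.95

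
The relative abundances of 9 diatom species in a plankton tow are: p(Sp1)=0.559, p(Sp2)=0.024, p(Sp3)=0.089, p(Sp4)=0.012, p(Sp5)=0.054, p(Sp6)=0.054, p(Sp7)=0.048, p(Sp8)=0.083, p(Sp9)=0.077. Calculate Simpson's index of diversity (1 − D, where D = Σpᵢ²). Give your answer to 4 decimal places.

0.6579

D = 0.559² + 0.024² + 0.089² + 0.012² + 0.054² + 0.054² + 0.048² + 0.083² + 0.077² = 0.312481 + 0.000576 + 0.007921 + 0.000144 + 0.002916 + 0.002916 + 0.002304 + 0.006889 + 0.005929 = 0.342076 (working shown to 6 dp, full precision carried).
So 1 − D = 0.657924, i.e. 0.6579 to 4 decimal places.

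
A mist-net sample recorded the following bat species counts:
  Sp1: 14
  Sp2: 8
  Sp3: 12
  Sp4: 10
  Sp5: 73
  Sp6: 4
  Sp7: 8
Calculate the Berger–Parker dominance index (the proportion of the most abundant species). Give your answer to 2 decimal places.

Total N = 14+8+12+10+73+4+8 = 129, so the proportions are 0.1085, 0.062, 0.093, 0.0775, 0.5659, 0.031, 0.062 (working shown to 4 dp, full precision carried).
The largest proportion is 0.5659, i.e. d = 0.57 to 2 decimal places.

0.57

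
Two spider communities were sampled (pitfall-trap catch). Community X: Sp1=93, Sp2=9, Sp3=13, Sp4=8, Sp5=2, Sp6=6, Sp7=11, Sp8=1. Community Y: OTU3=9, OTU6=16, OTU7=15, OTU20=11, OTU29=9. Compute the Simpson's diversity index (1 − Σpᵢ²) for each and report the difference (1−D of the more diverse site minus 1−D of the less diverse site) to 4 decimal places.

0.2340

Community X: N=143, proportions 0.65035, 0.062937, 0.090909, 0.055944, 0.013986, 0.041958, 0.076923, 0.006993, giving 1−D = 0.553768 (working shown to 6 dp, full precision carried).
Community Y: N=60, proportions 0.15, 0.266667, 0.25, 0.183333, 0.15, giving 1−D = 0.787778.
Difference = |0.553768 − 0.787778| = 0.234010, i.e. 0.2340 to 4 decimal places.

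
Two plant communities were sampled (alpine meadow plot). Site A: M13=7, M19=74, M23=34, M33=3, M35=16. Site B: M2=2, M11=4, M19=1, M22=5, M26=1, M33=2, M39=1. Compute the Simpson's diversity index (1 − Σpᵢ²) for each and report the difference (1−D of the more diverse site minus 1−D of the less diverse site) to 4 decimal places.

Site A: N=134, proportions 0.052239, 0.552239, 0.253731, 0.022388, 0.119403, giving 1−D = 0.613166 (working shown to 6 dp, full precision carried).
Site B: N=16, proportions 0.125, 0.25, 0.0625, 0.3125, 0.0625, 0.125, 0.0625, giving 1−D = 0.796875.
Difference = |0.613166 − 0.796875| = 0.183709, i.e. 0.1837 to 4 decimal places.

0.1837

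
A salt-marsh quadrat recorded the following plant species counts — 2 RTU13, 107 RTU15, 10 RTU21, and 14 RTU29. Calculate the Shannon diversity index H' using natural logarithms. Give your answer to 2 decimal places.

Total N = 2+107+10+14 = 133, so the proportions are 0.015, 0.8045, 0.0752, 0.1053 (working shown to 4 dp, full precision carried).
Each pᵢ ln pᵢ term: 0.015×(-4.1972)=-0.0631, 0.8045×(-0.2175)=-0.1750, 0.0752×(-2.5878)=-0.1946, 0.1053×(-2.2513)=-0.2370.
Sum = -0.6697, so H' = 0.67.

0.67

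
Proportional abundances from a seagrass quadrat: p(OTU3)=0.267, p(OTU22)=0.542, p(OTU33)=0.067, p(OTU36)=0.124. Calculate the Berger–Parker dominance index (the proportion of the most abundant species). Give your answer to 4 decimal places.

0.5420

The largest proportion is 0.542, i.e. d = 0.5420 to 4 decimal places.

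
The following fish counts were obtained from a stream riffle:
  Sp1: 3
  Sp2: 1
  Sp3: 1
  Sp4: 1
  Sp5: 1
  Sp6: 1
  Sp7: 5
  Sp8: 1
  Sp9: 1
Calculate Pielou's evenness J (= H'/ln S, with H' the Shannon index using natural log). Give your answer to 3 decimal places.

0.888

Total N = 3+1+1+1+1+1+5+1+1 = 15, so the proportions are 0.2, 0.06667, 0.06667, 0.06667, 0.06667, 0.06667, 0.33333, 0.06667, 0.06667 (working shown to 5 dp, full precision carried).
H' = −Σ pᵢ ln pᵢ = −((-0.32189) + (-0.18054) + (-0.18054) + (-0.18054) + (-0.18054) + (-0.18054) + (-0.36620) + (-0.18054) + (-0.18054)) = 1.95185.
With S = 9 species, ln S = 2.19722, so J = 1.95185/2.19722 = 0.88832, i.e. 0.888 to 3 decimal places.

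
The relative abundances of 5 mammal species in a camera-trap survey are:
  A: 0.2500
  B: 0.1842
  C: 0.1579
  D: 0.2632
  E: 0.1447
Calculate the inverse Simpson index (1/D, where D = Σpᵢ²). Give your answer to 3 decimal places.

4.726

D = 0.25² + 0.1842² + 0.1579² + 0.2632² + 0.1447² = 0.0625000 + 0.0339296 + 0.0249324 + 0.0692742 + 0.0209381 = 0.2115744 (working shown to 7 dp, full precision carried).
So 1/D = 4.72647, i.e. 4.726 to 3 decimal places.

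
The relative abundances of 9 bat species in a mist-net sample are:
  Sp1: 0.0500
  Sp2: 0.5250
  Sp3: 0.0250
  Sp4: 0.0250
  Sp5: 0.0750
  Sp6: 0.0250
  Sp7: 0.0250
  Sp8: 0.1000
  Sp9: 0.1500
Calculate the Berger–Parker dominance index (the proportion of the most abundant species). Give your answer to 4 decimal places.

The largest proportion is 0.525, i.e. d = 0.5250 to 4 decimal places.

0.5250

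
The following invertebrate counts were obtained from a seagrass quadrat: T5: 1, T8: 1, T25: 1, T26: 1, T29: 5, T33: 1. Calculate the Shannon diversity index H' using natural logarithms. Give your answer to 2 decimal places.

1.50

Total N = 1+1+1+1+5+1 = 10, so the proportions are 0.1, 0.1, 0.1, 0.1, 0.5, 0.1 (working shown to 4 dp, full precision carried).
Each pᵢ ln pᵢ term: 0.1×(-2.3026)=-0.2303, 0.1×(-2.3026)=-0.2303, 0.1×(-2.3026)=-0.2303, 0.1×(-2.3026)=-0.2303, 0.5×(-0.6931)=-0.3466, 0.1×(-2.3026)=-0.2303.
Sum = -1.4979, so H' = 1.50.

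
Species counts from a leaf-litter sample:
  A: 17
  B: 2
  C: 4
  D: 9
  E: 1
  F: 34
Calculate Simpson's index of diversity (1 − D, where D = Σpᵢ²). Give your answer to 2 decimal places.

0.66

Total N = 17+2+4+9+1+34 = 67, so the proportions are 0.2537, 0.0299, 0.0597, 0.1343, 0.0149, 0.5075 (working shown to 4 dp, full precision carried).
D = 0.2537² + 0.0299² + 0.0597² + 0.1343² + 0.0149² + 0.5075² = 0.0644 + 0.0009 + 0.0036 + 0.0180 + 0.0002 + 0.2575 = 0.3446.
So 1 − D = 0.6554, i.e. 0.66 to 2 decimal places.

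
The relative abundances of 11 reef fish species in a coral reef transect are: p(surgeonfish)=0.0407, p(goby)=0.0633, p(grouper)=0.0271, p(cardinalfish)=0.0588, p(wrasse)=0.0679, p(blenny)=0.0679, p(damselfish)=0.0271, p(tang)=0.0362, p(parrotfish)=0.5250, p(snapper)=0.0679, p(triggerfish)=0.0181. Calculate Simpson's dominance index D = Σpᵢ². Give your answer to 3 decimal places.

0.302

D = 0.0407² + 0.0633² + 0.0271² + 0.0588² + 0.0679² + 0.0679² + 0.0271² + 0.0362² + 0.525² + 0.0679² + 0.0181² = 0.00166 + 0.00401 + 0.00073 + 0.00346 + 0.00461 + 0.00461 + 0.00073 + 0.00131 + 0.27563 + 0.00461 + 0.00033 = 0.30168 (working shown to 5 dp, full precision carried).
To 3 decimal places, D = 0.302.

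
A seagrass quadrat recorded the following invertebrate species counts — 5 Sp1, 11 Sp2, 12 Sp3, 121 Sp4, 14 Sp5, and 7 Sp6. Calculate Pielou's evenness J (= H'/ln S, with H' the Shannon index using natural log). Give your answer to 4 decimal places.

0.5843

Total N = 5+11+12+121+14+7 = 170, so the proportions are 0.029412, 0.064706, 0.070588, 0.711765, 0.082353, 0.041176 (working shown to 6 dp, full precision carried).
H' = −Σ pᵢ ln pᵢ = −((-0.103716) + (-0.177158) + (-0.187122) + (-0.242006) + (-0.205614) + (-0.131348)) = 1.046965.
With S = 6 species, ln S = 1.791759, so J = 1.046965/1.791759 = 0.584322, i.e. 0.5843 to 4 decimal places.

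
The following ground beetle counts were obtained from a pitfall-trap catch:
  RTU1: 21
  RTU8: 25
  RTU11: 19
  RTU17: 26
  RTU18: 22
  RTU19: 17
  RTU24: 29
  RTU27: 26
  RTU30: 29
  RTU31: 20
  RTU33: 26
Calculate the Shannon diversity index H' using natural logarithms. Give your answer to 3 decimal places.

2.384

Total N = 21+25+19+26+22+17+29+26+29+20+26 = 260, so the proportions are 0.08077, 0.09615, 0.07308, 0.1, 0.08462, 0.06538, 0.11154, 0.1, 0.11154, 0.07692, 0.1 (working shown to 5 dp, full precision carried).
Each pᵢ ln pᵢ term: 0.08077×(-2.51616)=-0.20323, 0.09615×(-2.34181)=-0.22517, 0.07308×(-2.61624)=-0.19119, 0.1×(-2.30259)=-0.23026, 0.08462×(-2.46964)=-0.20897, 0.06538×(-2.72747)=-0.17833, 0.11154×(-2.19339)=-0.24465, 0.1×(-2.30259)=-0.23026, 0.11154×(-2.19339)=-0.24465, 0.07692×(-2.56495)=-0.19730, 0.1×(-2.30259)=-0.23026.
Sum = -2.38427, so H' = 2.384.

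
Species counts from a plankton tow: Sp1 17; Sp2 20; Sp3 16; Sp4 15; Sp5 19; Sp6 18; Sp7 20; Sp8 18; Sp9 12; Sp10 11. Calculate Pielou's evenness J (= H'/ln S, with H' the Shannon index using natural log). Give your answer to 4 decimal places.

Total N = 17+20+16+15+19+18+20+18+12+11 = 166, so the proportions are 0.10241, 0.120482, 0.096386, 0.090361, 0.114458, 0.108434, 0.120482, 0.108434, 0.072289, 0.066265 (working shown to 6 dp, full precision carried).
H' = −Σ pᵢ ln pᵢ = −((-0.233368) + (-0.254971) + (-0.225484) + (-0.217223) + (-0.248093) + (-0.240898) + (-0.254971) + (-0.240898) + (-0.189909) + (-0.179850)) = 2.285665.
With S = 10 species, ln S = 2.302585, so J = 2.285665/2.302585 = 0.992652, i.e. 0.9927 to 4 decimal places.

0.9927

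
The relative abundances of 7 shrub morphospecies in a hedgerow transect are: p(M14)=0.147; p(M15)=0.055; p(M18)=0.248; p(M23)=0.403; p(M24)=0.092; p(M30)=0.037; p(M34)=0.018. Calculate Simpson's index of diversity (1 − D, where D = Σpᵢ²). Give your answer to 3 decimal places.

D = 0.147² + 0.055² + 0.248² + 0.403² + 0.092² + 0.037² + 0.018² = 0.02161 + 0.00302 + 0.06150 + 0.16241 + 0.00846 + 0.00137 + 0.00032 = 0.25870 (working shown to 5 dp, full precision carried).
So 1 − D = 0.74130, i.e. 0.741 to 3 decimal places.

0.741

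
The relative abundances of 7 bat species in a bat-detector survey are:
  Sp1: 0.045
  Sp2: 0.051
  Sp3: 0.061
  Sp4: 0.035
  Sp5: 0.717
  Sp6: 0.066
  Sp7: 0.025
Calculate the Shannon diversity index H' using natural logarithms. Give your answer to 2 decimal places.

1.09

Each pᵢ ln pᵢ term (working shown to 4 dp, full precision carried): 0.045×(-3.1011)=-0.1395, 0.051×(-2.9759)=-0.1518, 0.061×(-2.7969)=-0.1706, 0.035×(-3.3524)=-0.1173, 0.717×(-0.3327)=-0.2385, 0.066×(-2.7181)=-0.1794, 0.025×(-3.6889)=-0.0922.
Sum = -1.0894, so H' = 1.09.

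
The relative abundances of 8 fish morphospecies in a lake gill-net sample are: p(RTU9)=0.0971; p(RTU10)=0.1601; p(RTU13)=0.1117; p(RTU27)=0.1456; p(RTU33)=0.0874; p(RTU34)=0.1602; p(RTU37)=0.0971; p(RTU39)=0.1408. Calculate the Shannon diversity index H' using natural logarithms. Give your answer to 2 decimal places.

Each pᵢ ln pᵢ term (working shown to 4 dp, full precision carried): 0.0971×(-2.3320)=-0.2264, 0.1601×(-1.8320)=-0.2933, 0.1117×(-2.1919)=-0.2448, 0.1456×(-1.9269)=-0.2806, 0.0874×(-2.4373)=-0.2130, 0.1602×(-1.8313)=-0.2934, 0.0971×(-2.3320)=-0.2264, 0.1408×(-1.9604)=-0.2760.
Sum = -2.0540, so H' = 2.05.

2.05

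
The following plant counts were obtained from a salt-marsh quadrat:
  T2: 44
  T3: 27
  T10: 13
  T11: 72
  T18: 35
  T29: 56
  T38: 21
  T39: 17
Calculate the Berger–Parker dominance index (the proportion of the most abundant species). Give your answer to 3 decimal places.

Total N = 44+27+13+72+35+56+21+17 = 285, so the proportions are 0.15439, 0.09474, 0.04561, 0.25263, 0.12281, 0.19649, 0.07368, 0.05965 (working shown to 5 dp, full precision carried).
The largest proportion is 0.25263, i.e. d = 0.253 to 3 decimal places.

0.253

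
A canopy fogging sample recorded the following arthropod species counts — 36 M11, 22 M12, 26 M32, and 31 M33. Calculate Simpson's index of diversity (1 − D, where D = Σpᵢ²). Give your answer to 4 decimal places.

Total N = 36+22+26+31 = 115, so the proportions are 0.313043, 0.191304, 0.226087, 0.269565 (working shown to 6 dp, full precision carried).
D = 0.313043² + 0.191304² + 0.226087² + 0.269565² = 0.097996 + 0.036597 + 0.051115 + 0.072665 = 0.258374.
So 1 − D = 0.741626, i.e. 0.7416 to 4 decimal places.

0.7416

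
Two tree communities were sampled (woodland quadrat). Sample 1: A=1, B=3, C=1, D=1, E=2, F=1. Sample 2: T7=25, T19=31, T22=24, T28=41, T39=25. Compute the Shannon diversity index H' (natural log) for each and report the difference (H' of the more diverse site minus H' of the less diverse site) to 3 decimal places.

0.090

Sample 1: N=9, proportions 0.11111, 0.33333, 0.11111, 0.11111, 0.22222, 0.11111, giving H' = 1.67699 (working shown to 5 dp, full precision carried).
Sample 2: N=146, proportions 0.17123, 0.21233, 0.16438, 0.28082, 0.17123, giving H' = 1.58685.
Difference = |1.67699 − 1.58685| = 0.09014, i.e. 0.090 to 3 decimal places.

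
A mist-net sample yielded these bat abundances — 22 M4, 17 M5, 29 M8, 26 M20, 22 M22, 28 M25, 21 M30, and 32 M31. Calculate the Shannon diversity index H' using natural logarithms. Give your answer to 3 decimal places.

Total N = 22+17+29+26+22+28+21+32 = 197, so the proportions are 0.11168, 0.08629, 0.14721, 0.13198, 0.11168, 0.14213, 0.1066, 0.16244 (working shown to 5 dp, full precision carried).
Each pᵢ ln pᵢ term: 0.11168×(-2.19216)=-0.24481, 0.08629×(-2.44999)=-0.21142, 0.14721×(-1.91591)=-0.28204, 0.13198×(-2.02511)=-0.26727, 0.11168×(-2.19216)=-0.24481, 0.14213×(-1.95100)=-0.27730, 0.1066×(-2.23868)=-0.23864, 0.16244×(-1.81747)=-0.29522.
Sum = -2.06151, so H' = 2.062.

2.062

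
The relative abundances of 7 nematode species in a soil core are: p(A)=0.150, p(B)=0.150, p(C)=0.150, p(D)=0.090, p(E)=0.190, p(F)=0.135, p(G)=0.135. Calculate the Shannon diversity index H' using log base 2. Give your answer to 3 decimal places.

Each pᵢ log₂ pᵢ term (working shown to 5 dp, full precision carried): 0.15×(-2.73697)=-0.41054, 0.15×(-2.73697)=-0.41054, 0.15×(-2.73697)=-0.41054, 0.09×(-3.47393)=-0.31265, 0.19×(-2.39593)=-0.45523, 0.135×(-2.88897)=-0.39001, 0.135×(-2.88897)=-0.39001.
Sum = -2.77954, so H' = 2.780.

2.780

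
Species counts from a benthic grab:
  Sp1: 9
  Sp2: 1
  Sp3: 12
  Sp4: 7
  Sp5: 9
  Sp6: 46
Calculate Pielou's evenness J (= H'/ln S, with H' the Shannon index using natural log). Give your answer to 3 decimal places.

Total N = 9+1+12+7+9+46 = 84, so the proportions are 0.10714, 0.0119, 0.14286, 0.08333, 0.10714, 0.54762 (working shown to 5 dp, full precision carried).
H' = −Σ pᵢ ln pᵢ = −((-0.23931) + (-0.05275) + (-0.27799) + (-0.20708) + (-0.23931) + (-0.32976)) = 1.34620.
With S = 6 species, ln S = 1.79176, so J = 1.34620/1.79176 = 0.75133, i.e. 0.751 to 3 decimal places.

0.751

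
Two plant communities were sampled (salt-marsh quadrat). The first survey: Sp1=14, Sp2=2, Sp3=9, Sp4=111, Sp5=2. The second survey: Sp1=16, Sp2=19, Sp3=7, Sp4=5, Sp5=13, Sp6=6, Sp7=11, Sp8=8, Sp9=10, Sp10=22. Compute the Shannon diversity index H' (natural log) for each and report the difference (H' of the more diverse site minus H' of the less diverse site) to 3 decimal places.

The first survey: N=138, proportions 0.101449, 0.014493, 0.065217, 0.804348, 0.014493, giving H' = 0.708034 (working shown to 6 dp, full precision carried).
The second survey: N=117, proportions 0.136752, 0.162393, 0.059829, 0.042735, 0.111111, 0.051282, 0.094017, 0.068376, 0.08547, 0.188034, giving H' = 2.197128.
Difference = |0.708034 − 2.197128| = 1.489094, i.e. 1.489 to 3 decimal places.

1.489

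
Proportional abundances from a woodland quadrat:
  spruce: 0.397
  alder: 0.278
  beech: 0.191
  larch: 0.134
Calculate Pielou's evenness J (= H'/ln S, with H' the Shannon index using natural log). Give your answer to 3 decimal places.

0.944

H' = −Σ pᵢ ln pᵢ = −((-0.36676) + (-0.35588) + (-0.31620) + (-0.26933)) = 1.30816 (working shown to 5 dp, full precision carried).
With S = 4 species, ln S = 1.38629, so J = 1.30816/1.38629 = 0.94364, i.e. 0.944 to 3 decimal places.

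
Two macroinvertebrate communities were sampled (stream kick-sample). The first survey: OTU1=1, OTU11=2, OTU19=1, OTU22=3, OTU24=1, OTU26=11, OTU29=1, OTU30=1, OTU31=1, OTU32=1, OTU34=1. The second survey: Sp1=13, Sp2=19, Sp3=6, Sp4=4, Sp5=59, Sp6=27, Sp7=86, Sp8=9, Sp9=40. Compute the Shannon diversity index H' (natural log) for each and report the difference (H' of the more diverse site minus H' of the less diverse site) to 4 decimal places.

0.0591

The first survey: N=24, proportions 0.041667, 0.083333, 0.041667, 0.125, 0.041667, 0.458333, 0.041667, 0.041667, 0.041667, 0.041667, 0.041667, giving H' = 1.883930 (working shown to 6 dp, full precision carried).
The second survey: N=263, proportions 0.04943, 0.072243, 0.022814, 0.015209, 0.224335, 0.102662, 0.326996, 0.034221, 0.152091, giving H' = 1.824813.
Difference = |1.883930 − 1.824813| = 0.059117, i.e. 0.0591 to 4 decimal places.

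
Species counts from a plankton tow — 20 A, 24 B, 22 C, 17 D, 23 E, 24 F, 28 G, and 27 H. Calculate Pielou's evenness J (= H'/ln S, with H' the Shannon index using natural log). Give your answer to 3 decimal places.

Total N = 20+24+22+17+23+24+28+27 = 185, so the proportions are 0.10811, 0.12973, 0.11892, 0.09189, 0.12432, 0.12973, 0.15135, 0.14595 (working shown to 5 dp, full precision carried).
H' = −Σ pᵢ ln pᵢ = −((-0.24050) + (-0.26495) + (-0.25322) + (-0.21936) + (-0.25920) + (-0.26495) + (-0.28577) + (-0.28088)) = 2.06882.
With S = 8 species, ln S = 2.07944, so J = 2.06882/2.07944 = 0.99489, i.e. 0.995 to 3 decimal places.

0.995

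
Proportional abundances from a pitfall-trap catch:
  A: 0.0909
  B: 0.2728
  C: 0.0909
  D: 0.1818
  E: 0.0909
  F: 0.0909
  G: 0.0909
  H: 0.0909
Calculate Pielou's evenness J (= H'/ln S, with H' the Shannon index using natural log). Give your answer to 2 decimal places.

0.95

H' = −Σ pᵢ ln pᵢ = −((-0.2180) + (-0.3544) + (-0.2180) + (-0.3099) + (-0.2180) + (-0.2180) + (-0.2180) + (-0.2180)) = 1.9722 (working shown to 4 dp, full precision carried).
With S = 8 species, ln S = 2.0794, so J = 1.9722/2.0794 = 0.9484, i.e. 0.95 to 2 decimal places.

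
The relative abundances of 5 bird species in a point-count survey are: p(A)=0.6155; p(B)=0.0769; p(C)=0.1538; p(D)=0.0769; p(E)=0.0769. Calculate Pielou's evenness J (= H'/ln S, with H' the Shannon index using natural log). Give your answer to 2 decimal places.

0.73

H' = −Σ pᵢ ln pᵢ = −((-0.2987) + (-0.1973) + (-0.2879) + (-0.1973) + (-0.1973)) = 1.1784 (working shown to 4 dp, full precision carried).
With S = 5 species, ln S = 1.6094, so J = 1.1784/1.6094 = 0.7322, i.e. 0.73 to 2 decimal places.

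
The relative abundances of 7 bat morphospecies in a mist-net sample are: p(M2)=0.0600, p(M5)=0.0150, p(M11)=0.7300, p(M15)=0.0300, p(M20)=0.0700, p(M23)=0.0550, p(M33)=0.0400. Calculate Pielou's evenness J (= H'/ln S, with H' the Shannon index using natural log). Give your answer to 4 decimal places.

0.5351

H' = −Σ pᵢ ln pᵢ = −((-0.168805) + (-0.062996) + (-0.229739) + (-0.105197) + (-0.186148) + (-0.159523) + (-0.128755)) = 1.041162 (working shown to 6 dp, full precision carried).
With S = 7 species, ln S = 1.945910, so J = 1.041162/1.945910 = 0.535052, i.e. 0.5351 to 4 decimal places.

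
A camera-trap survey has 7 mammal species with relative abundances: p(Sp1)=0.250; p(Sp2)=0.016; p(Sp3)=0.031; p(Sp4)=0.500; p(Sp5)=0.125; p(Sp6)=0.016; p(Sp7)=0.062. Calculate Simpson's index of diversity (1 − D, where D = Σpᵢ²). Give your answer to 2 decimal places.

D = 0.25² + 0.016² + 0.031² + 0.5² + 0.125² + 0.016² + 0.062² = 0.0625 + 0.0003 + 0.0010 + 0.2500 + 0.0156 + 0.0003 + 0.0038 = 0.3334 (working shown to 4 dp, full precision carried).
So 1 − D = 0.6666, i.e. 0.67 to 2 decimal places.

0.67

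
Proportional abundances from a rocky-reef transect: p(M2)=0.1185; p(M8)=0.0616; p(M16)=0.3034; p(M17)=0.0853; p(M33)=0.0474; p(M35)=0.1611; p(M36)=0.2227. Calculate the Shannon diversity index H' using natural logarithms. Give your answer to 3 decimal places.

Each pᵢ ln pᵢ term (working shown to 5 dp, full precision carried): 0.1185×(-2.13284)=-0.25274, 0.0616×(-2.78709)=-0.17168, 0.3034×(-1.19270)=-0.36187, 0.0853×(-2.46158)=-0.20997, 0.0474×(-3.04913)=-0.14453, 0.1611×(-1.82573)=-0.29413, 0.2227×(-1.50193)=-0.33448.
Sum = -1.76940, so H' = 1.769.

1.769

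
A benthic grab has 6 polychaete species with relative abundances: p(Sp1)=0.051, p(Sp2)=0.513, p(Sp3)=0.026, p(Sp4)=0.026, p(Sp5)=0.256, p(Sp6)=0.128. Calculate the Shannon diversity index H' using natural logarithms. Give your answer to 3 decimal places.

Each pᵢ ln pᵢ term (working shown to 5 dp, full precision carried): 0.051×(-2.97593)=-0.15177, 0.513×(-0.66748)=-0.34242, 0.026×(-3.64966)=-0.09489, 0.026×(-3.64966)=-0.09489, 0.256×(-1.36258)=-0.34882, 0.128×(-2.05573)=-0.26313.
Sum = -1.29592, so H' = 1.296.

1.296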